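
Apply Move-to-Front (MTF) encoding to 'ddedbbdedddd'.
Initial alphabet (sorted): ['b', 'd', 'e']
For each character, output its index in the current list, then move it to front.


MTF encoding:
'd': index 1 in ['b', 'd', 'e'] -> ['d', 'b', 'e']
'd': index 0 in ['d', 'b', 'e'] -> ['d', 'b', 'e']
'e': index 2 in ['d', 'b', 'e'] -> ['e', 'd', 'b']
'd': index 1 in ['e', 'd', 'b'] -> ['d', 'e', 'b']
'b': index 2 in ['d', 'e', 'b'] -> ['b', 'd', 'e']
'b': index 0 in ['b', 'd', 'e'] -> ['b', 'd', 'e']
'd': index 1 in ['b', 'd', 'e'] -> ['d', 'b', 'e']
'e': index 2 in ['d', 'b', 'e'] -> ['e', 'd', 'b']
'd': index 1 in ['e', 'd', 'b'] -> ['d', 'e', 'b']
'd': index 0 in ['d', 'e', 'b'] -> ['d', 'e', 'b']
'd': index 0 in ['d', 'e', 'b'] -> ['d', 'e', 'b']
'd': index 0 in ['d', 'e', 'b'] -> ['d', 'e', 'b']


Output: [1, 0, 2, 1, 2, 0, 1, 2, 1, 0, 0, 0]


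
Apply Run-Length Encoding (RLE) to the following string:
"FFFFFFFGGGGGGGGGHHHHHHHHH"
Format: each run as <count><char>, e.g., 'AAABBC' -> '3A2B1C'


Scanning runs left to right:
  i=0: run of 'F' x 7 -> '7F'
  i=7: run of 'G' x 9 -> '9G'
  i=16: run of 'H' x 9 -> '9H'

RLE = 7F9G9H


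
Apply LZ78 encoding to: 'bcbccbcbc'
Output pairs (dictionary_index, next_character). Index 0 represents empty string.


LZ78 encoding steps:
Dictionary: {0: ''}
Step 1: w='' (idx 0), next='b' -> output (0, 'b'), add 'b' as idx 1
Step 2: w='' (idx 0), next='c' -> output (0, 'c'), add 'c' as idx 2
Step 3: w='b' (idx 1), next='c' -> output (1, 'c'), add 'bc' as idx 3
Step 4: w='c' (idx 2), next='b' -> output (2, 'b'), add 'cb' as idx 4
Step 5: w='cb' (idx 4), next='c' -> output (4, 'c'), add 'cbc' as idx 5


Encoded: [(0, 'b'), (0, 'c'), (1, 'c'), (2, 'b'), (4, 'c')]


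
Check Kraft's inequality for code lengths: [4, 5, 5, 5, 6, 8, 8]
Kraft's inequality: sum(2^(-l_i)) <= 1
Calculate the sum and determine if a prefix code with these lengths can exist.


Sum = 2^(-4) + 2^(-5) + 2^(-5) + 2^(-5) + 2^(-6) + 2^(-8) + 2^(-8)
    = 0.0625 + 0.03125 + 0.03125 + 0.03125 + 0.015625 + 0.00390625 + 0.00390625
    = 46/256 = 0.1796875
Since 0.1796875 <= 1, Kraft's inequality IS satisfied.
A prefix code with these lengths CAN exist.

Kraft sum = 0.1796875. Satisfied.


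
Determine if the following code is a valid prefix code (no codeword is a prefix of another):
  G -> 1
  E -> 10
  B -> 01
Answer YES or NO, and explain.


Checking each pair (does one codeword prefix another?):
  G='1' vs E='10': prefix -- VIOLATION

NO -- this is NOT a valid prefix code. G (1) is a prefix of E (10).


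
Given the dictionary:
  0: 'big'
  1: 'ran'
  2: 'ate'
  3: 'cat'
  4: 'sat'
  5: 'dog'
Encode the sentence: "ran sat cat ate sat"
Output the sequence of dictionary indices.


Look up each word in the dictionary:
  'ran' -> 1
  'sat' -> 4
  'cat' -> 3
  'ate' -> 2
  'sat' -> 4

Encoded: [1, 4, 3, 2, 4]


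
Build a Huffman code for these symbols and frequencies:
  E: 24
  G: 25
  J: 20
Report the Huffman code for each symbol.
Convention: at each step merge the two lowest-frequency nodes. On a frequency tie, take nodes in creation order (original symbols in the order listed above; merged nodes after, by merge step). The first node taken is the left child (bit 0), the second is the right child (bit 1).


Huffman tree construction:
Step 1: Merge J(20) + E(24) = 44
Step 2: Merge G(25) + (J+E)(44) = 69
Read each symbol's code off the tree from the root (left child = 0, right child = 1).

Codes:
  E: 11 (length 2)
  G: 0 (length 1)
  J: 10 (length 2)
Average code length: 113/69 = 1.6377 bits/symbol


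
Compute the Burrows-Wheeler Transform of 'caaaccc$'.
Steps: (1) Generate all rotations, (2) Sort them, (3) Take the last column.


Rotations (sorted):
  0: $caaaccc -> last char: c
  1: aaaccc$c -> last char: c
  2: aaccc$ca -> last char: a
  3: accc$caa -> last char: a
  4: c$caaacc -> last char: c
  5: caaaccc$ -> last char: $
  6: cc$caaac -> last char: c
  7: ccc$caaa -> last char: a


BWT = ccaac$ca


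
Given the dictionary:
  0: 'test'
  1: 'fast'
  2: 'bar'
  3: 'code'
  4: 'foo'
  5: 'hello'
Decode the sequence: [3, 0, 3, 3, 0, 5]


Look up each index in the dictionary:
  3 -> 'code'
  0 -> 'test'
  3 -> 'code'
  3 -> 'code'
  0 -> 'test'
  5 -> 'hello'

Decoded: "code test code code test hello"


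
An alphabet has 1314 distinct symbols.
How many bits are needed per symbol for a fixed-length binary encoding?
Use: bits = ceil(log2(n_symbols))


log2(1314) = 10.3597
Bracket: 2^10 = 1024 < 1314 <= 2^11 = 2048
So ceil(log2(1314)) = 11

bits = ceil(log2(1314)) = ceil(10.3597) = 11 bits


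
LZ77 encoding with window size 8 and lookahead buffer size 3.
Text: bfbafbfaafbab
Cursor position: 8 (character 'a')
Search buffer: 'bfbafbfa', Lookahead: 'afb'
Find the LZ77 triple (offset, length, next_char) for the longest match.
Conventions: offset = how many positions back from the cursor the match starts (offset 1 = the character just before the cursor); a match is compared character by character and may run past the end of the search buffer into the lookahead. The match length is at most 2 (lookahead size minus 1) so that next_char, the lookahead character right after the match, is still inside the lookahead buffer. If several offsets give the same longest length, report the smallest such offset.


Try each offset into the search buffer:
  offset=1 (pos 7, char 'a'): match length 1
  offset=2 (pos 6, char 'f'): match length 0
  offset=3 (pos 5, char 'b'): match length 0
  offset=4 (pos 4, char 'f'): match length 0
  offset=5 (pos 3, char 'a'): match length 2
  offset=6 (pos 2, char 'b'): match length 0
  offset=7 (pos 1, char 'f'): match length 0
  offset=8 (pos 0, char 'b'): match length 0
Longest match has length 2 at offset 5.
next_char = character at position 8 + 2 = 10 -> 'b'

Best match: offset=5, length=2 (matching 'af' starting at position 3)
LZ77 triple: (5, 2, 'b')


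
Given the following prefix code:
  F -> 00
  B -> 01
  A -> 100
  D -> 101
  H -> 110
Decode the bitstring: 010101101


Decoding step by step:
Bits 01 -> B
Bits 01 -> B
Bits 01 -> B
Bits 101 -> D


Decoded message: BBBD


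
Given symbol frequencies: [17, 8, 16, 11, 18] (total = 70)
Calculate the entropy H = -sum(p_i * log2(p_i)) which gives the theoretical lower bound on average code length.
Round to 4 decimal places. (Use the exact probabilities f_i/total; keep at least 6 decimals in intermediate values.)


Per-symbol terms -p_i * log2(p_i) with p_i = f_i/70:
  p = 17/70 = 0.242857: log2(p) = -2.041820, -p*log2(p) = 0.495871
  p = 8/70 = 0.114286: log2(p) = -3.129283, -p*log2(p) = 0.357632
  p = 16/70 = 0.228571: log2(p) = -2.129283, -p*log2(p) = 0.486693
  p = 11/70 = 0.157143: log2(p) = -2.669851, -p*log2(p) = 0.419548
  p = 18/70 = 0.257143: log2(p) = -1.959358, -p*log2(p) = 0.503835
H = 0.495871 + 0.357632 + 0.486693 + 0.419548 + 0.503835 = 2.263579

H = 2.2636 bits/symbol


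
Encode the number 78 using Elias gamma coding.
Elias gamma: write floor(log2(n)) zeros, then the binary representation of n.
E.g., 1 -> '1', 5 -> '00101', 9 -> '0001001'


num_bits = floor(log2(78)) + 1 = 7
leading_zeros = num_bits - 1 = 6
binary(78) = 1001110

Elias gamma(78) = '000000' + '1001110' = 0000001001110 (13 bits)


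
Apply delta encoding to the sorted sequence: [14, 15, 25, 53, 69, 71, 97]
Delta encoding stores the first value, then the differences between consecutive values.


First value: 14
Deltas:
  15 - 14 = 1
  25 - 15 = 10
  53 - 25 = 28
  69 - 53 = 16
  71 - 69 = 2
  97 - 71 = 26


Delta encoded: [14, 1, 10, 28, 16, 2, 26]


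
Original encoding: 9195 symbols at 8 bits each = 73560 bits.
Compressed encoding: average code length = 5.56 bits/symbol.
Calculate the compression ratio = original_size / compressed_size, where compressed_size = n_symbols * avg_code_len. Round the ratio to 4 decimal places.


original_size = n_symbols * orig_bits = 9195 * 8 = 73560 bits
compressed_size = n_symbols * avg_code_len = 9195 * 5.56 = 51124.2 bits
ratio = original_size / compressed_size = 73560 / 51124.2 = 1.4388

Compression ratio = 1.4388


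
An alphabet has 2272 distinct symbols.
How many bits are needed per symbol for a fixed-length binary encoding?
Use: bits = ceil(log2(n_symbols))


log2(2272) = 11.1497
Bracket: 2^11 = 2048 < 2272 <= 2^12 = 4096
So ceil(log2(2272)) = 12

bits = ceil(log2(2272)) = ceil(11.1497) = 12 bits


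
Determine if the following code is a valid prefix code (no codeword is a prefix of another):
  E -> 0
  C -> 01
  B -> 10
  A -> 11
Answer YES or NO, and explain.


Checking each pair (does one codeword prefix another?):
  E='0' vs C='01': prefix -- VIOLATION

NO -- this is NOT a valid prefix code. E (0) is a prefix of C (01).


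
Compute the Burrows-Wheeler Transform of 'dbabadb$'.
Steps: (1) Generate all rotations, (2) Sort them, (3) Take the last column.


Rotations (sorted):
  0: $dbabadb -> last char: b
  1: abadb$db -> last char: b
  2: adb$dbab -> last char: b
  3: b$dbabad -> last char: d
  4: babadb$d -> last char: d
  5: badb$dba -> last char: a
  6: db$dbaba -> last char: a
  7: dbabadb$ -> last char: $


BWT = bbbddaa$


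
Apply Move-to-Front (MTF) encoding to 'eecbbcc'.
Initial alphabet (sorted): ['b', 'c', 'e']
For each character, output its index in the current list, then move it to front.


MTF encoding:
'e': index 2 in ['b', 'c', 'e'] -> ['e', 'b', 'c']
'e': index 0 in ['e', 'b', 'c'] -> ['e', 'b', 'c']
'c': index 2 in ['e', 'b', 'c'] -> ['c', 'e', 'b']
'b': index 2 in ['c', 'e', 'b'] -> ['b', 'c', 'e']
'b': index 0 in ['b', 'c', 'e'] -> ['b', 'c', 'e']
'c': index 1 in ['b', 'c', 'e'] -> ['c', 'b', 'e']
'c': index 0 in ['c', 'b', 'e'] -> ['c', 'b', 'e']


Output: [2, 0, 2, 2, 0, 1, 0]


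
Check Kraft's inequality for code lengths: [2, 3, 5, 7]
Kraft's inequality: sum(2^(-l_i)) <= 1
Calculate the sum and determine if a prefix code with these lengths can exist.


Sum = 2^(-2) + 2^(-3) + 2^(-5) + 2^(-7)
    = 0.25 + 0.125 + 0.03125 + 0.0078125
    = 53/128 = 0.4140625
Since 0.4140625 <= 1, Kraft's inequality IS satisfied.
A prefix code with these lengths CAN exist.

Kraft sum = 0.4140625. Satisfied.


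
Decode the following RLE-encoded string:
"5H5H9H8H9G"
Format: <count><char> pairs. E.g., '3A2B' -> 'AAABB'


Expanding each <count><char> pair:
  5H -> 'HHHHH'
  5H -> 'HHHHH'
  9H -> 'HHHHHHHHH'
  8H -> 'HHHHHHHH'
  9G -> 'GGGGGGGGG'

Decoded = HHHHHHHHHHHHHHHHHHHHHHHHHHHGGGGGGGGG


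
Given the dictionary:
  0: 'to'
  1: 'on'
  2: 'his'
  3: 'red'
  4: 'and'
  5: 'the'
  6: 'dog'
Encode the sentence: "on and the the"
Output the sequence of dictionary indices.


Look up each word in the dictionary:
  'on' -> 1
  'and' -> 4
  'the' -> 5
  'the' -> 5

Encoded: [1, 4, 5, 5]


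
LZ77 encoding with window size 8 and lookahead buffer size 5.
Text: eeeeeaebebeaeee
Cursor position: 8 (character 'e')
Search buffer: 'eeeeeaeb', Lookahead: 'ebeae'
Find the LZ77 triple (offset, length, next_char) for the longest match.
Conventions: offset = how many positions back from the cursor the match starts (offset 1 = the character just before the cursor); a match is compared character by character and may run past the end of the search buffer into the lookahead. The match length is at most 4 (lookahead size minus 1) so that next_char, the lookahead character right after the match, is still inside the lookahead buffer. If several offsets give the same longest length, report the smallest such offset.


Try each offset into the search buffer:
  offset=1 (pos 7, char 'b'): match length 0
  offset=2 (pos 6, char 'e'): match length 3
  offset=3 (pos 5, char 'a'): match length 0
  offset=4 (pos 4, char 'e'): match length 1
  offset=5 (pos 3, char 'e'): match length 1
  offset=6 (pos 2, char 'e'): match length 1
  offset=7 (pos 1, char 'e'): match length 1
  offset=8 (pos 0, char 'e'): match length 1
Longest match has length 3 at offset 2.
next_char = character at position 8 + 3 = 11 -> 'a'

Best match: offset=2, length=3 (matching 'ebe' starting at position 6)
LZ77 triple: (2, 3, 'a')


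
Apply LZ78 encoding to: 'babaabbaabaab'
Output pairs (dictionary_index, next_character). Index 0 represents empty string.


LZ78 encoding steps:
Dictionary: {0: ''}
Step 1: w='' (idx 0), next='b' -> output (0, 'b'), add 'b' as idx 1
Step 2: w='' (idx 0), next='a' -> output (0, 'a'), add 'a' as idx 2
Step 3: w='b' (idx 1), next='a' -> output (1, 'a'), add 'ba' as idx 3
Step 4: w='a' (idx 2), next='b' -> output (2, 'b'), add 'ab' as idx 4
Step 5: w='ba' (idx 3), next='a' -> output (3, 'a'), add 'baa' as idx 5
Step 6: w='baa' (idx 5), next='b' -> output (5, 'b'), add 'baab' as idx 6


Encoded: [(0, 'b'), (0, 'a'), (1, 'a'), (2, 'b'), (3, 'a'), (5, 'b')]


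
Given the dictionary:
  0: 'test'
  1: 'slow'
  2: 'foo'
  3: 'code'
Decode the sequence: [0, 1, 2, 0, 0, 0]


Look up each index in the dictionary:
  0 -> 'test'
  1 -> 'slow'
  2 -> 'foo'
  0 -> 'test'
  0 -> 'test'
  0 -> 'test'

Decoded: "test slow foo test test test"


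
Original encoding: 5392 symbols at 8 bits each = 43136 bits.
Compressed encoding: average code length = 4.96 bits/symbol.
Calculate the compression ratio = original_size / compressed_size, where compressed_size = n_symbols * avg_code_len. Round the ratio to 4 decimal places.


original_size = n_symbols * orig_bits = 5392 * 8 = 43136 bits
compressed_size = n_symbols * avg_code_len = 5392 * 4.96 = 26744.32 bits
ratio = original_size / compressed_size = 43136 / 26744.32 = 1.6129

Compression ratio = 1.6129


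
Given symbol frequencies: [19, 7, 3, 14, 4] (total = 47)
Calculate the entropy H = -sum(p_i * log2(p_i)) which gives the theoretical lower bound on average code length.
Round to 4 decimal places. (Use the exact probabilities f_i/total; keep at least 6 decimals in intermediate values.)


Per-symbol terms -p_i * log2(p_i) with p_i = f_i/47:
  p = 19/47 = 0.404255: log2(p) = -1.306661, -p*log2(p) = 0.528225
  p = 7/47 = 0.148936: log2(p) = -2.747234, -p*log2(p) = 0.409163
  p = 3/47 = 0.063830: log2(p) = -3.969626, -p*log2(p) = 0.253380
  p = 14/47 = 0.297872: log2(p) = -1.747234, -p*log2(p) = 0.520453
  p = 4/47 = 0.085106: log2(p) = -3.554589, -p*log2(p) = 0.302518
H = 0.528225 + 0.409163 + 0.253380 + 0.520453 + 0.302518 = 2.013739

H = 2.0137 bits/symbol


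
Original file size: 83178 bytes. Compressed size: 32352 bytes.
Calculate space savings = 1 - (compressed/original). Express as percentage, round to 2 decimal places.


ratio = compressed/original = 32352/83178 = 0.388949
savings = 1 - ratio = 1 - 0.388949 = 0.611051
as a percentage: 0.611051 * 100 = 61.11%

Space savings = 1 - 32352/83178 = 61.11%


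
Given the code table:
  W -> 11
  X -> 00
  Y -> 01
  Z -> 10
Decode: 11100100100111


Decoding:
11 -> W
10 -> Z
01 -> Y
00 -> X
10 -> Z
01 -> Y
11 -> W


Result: WZYXZYW


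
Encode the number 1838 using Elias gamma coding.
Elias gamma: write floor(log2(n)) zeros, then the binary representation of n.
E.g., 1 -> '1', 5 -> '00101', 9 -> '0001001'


num_bits = floor(log2(1838)) + 1 = 11
leading_zeros = num_bits - 1 = 10
binary(1838) = 11100101110

Elias gamma(1838) = '0000000000' + '11100101110' = 000000000011100101110 (21 bits)


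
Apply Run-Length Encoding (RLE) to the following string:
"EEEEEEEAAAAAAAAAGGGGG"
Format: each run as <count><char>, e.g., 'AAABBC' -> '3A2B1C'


Scanning runs left to right:
  i=0: run of 'E' x 7 -> '7E'
  i=7: run of 'A' x 9 -> '9A'
  i=16: run of 'G' x 5 -> '5G'

RLE = 7E9A5G


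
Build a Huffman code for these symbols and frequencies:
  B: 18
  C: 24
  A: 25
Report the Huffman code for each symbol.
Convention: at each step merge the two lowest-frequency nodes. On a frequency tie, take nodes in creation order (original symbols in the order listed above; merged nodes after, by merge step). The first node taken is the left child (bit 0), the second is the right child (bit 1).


Huffman tree construction:
Step 1: Merge B(18) + C(24) = 42
Step 2: Merge A(25) + (B+C)(42) = 67
Read each symbol's code off the tree from the root (left child = 0, right child = 1).

Codes:
  B: 10 (length 2)
  C: 11 (length 2)
  A: 0 (length 1)
Average code length: 109/67 = 1.6269 bits/symbol


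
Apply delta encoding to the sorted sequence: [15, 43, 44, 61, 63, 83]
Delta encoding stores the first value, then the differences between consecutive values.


First value: 15
Deltas:
  43 - 15 = 28
  44 - 43 = 1
  61 - 44 = 17
  63 - 61 = 2
  83 - 63 = 20


Delta encoded: [15, 28, 1, 17, 2, 20]


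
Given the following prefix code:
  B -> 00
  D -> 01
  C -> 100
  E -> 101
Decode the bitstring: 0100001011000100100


Decoding step by step:
Bits 01 -> D
Bits 00 -> B
Bits 00 -> B
Bits 101 -> E
Bits 100 -> C
Bits 01 -> D
Bits 00 -> B
Bits 100 -> C


Decoded message: DBBECDBC


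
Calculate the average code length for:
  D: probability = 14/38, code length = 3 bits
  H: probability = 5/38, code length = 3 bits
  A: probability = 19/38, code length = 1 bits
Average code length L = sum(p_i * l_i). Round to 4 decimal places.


Weighted contributions p_i * l_i:
  D: (14/38) * 3 = 42/38
  H: (5/38) * 3 = 15/38
  A: (19/38) * 1 = 19/38
Sum = (42 + 15 + 19)/38 = 76/38

L = 76/38 = 2.0000 bits/symbol


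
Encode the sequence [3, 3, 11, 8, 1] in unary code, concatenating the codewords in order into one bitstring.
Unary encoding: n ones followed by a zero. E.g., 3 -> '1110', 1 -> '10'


Encode each number as n ones followed by a terminating 0:
  3 -> 1110 (4 bits)
  3 -> 1110 (4 bits)
  11 -> 111111111110 (12 bits)
  8 -> 111111110 (9 bits)
  1 -> 10 (2 bits)
Total length = 4 + 4 + 12 + 9 + 2 = 31 bits.

Unary([3, 3, 11, 8, 1]) = 1110111011111111111011111111010 (31 bits)


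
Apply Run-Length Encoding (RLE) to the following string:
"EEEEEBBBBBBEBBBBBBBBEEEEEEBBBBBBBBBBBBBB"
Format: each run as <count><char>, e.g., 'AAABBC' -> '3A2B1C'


Scanning runs left to right:
  i=0: run of 'E' x 5 -> '5E'
  i=5: run of 'B' x 6 -> '6B'
  i=11: run of 'E' x 1 -> '1E'
  i=12: run of 'B' x 8 -> '8B'
  i=20: run of 'E' x 6 -> '6E'
  i=26: run of 'B' x 14 -> '14B'

RLE = 5E6B1E8B6E14B


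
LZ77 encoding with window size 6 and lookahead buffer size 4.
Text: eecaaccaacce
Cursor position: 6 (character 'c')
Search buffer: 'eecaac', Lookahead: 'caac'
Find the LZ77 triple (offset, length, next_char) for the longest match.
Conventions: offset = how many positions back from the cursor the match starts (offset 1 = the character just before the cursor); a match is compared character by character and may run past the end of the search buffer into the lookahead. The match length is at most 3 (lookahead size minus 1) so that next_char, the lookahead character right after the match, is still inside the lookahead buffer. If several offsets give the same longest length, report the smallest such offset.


Try each offset into the search buffer:
  offset=1 (pos 5, char 'c'): match length 1
  offset=2 (pos 4, char 'a'): match length 0
  offset=3 (pos 3, char 'a'): match length 0
  offset=4 (pos 2, char 'c'): match length 3
  offset=5 (pos 1, char 'e'): match length 0
  offset=6 (pos 0, char 'e'): match length 0
Longest match has length 3 at offset 4.
next_char = character at position 6 + 3 = 9 -> 'c'

Best match: offset=4, length=3 (matching 'caa' starting at position 2)
LZ77 triple: (4, 3, 'c')


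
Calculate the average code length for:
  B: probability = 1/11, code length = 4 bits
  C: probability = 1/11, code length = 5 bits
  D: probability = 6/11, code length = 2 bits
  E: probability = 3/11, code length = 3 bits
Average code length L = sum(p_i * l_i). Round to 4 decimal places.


Weighted contributions p_i * l_i:
  B: (1/11) * 4 = 4/11
  C: (1/11) * 5 = 5/11
  D: (6/11) * 2 = 12/11
  E: (3/11) * 3 = 9/11
Sum = (4 + 5 + 12 + 9)/11 = 30/11

L = 30/11 = 2.7273 bits/symbol


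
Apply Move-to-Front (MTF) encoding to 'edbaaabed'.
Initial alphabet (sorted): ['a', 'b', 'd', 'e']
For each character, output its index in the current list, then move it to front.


MTF encoding:
'e': index 3 in ['a', 'b', 'd', 'e'] -> ['e', 'a', 'b', 'd']
'd': index 3 in ['e', 'a', 'b', 'd'] -> ['d', 'e', 'a', 'b']
'b': index 3 in ['d', 'e', 'a', 'b'] -> ['b', 'd', 'e', 'a']
'a': index 3 in ['b', 'd', 'e', 'a'] -> ['a', 'b', 'd', 'e']
'a': index 0 in ['a', 'b', 'd', 'e'] -> ['a', 'b', 'd', 'e']
'a': index 0 in ['a', 'b', 'd', 'e'] -> ['a', 'b', 'd', 'e']
'b': index 1 in ['a', 'b', 'd', 'e'] -> ['b', 'a', 'd', 'e']
'e': index 3 in ['b', 'a', 'd', 'e'] -> ['e', 'b', 'a', 'd']
'd': index 3 in ['e', 'b', 'a', 'd'] -> ['d', 'e', 'b', 'a']


Output: [3, 3, 3, 3, 0, 0, 1, 3, 3]


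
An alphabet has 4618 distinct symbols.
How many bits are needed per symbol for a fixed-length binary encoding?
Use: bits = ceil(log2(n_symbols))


log2(4618) = 12.1731
Bracket: 2^12 = 4096 < 4618 <= 2^13 = 8192
So ceil(log2(4618)) = 13

bits = ceil(log2(4618)) = ceil(12.1731) = 13 bits


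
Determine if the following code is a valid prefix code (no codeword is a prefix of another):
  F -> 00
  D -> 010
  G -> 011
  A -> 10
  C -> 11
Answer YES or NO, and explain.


Checking each pair (does one codeword prefix another?):
  F='00' vs D='010': no prefix
  F='00' vs G='011': no prefix
  F='00' vs A='10': no prefix
  F='00' vs C='11': no prefix
  D='010' vs F='00': no prefix
  D='010' vs G='011': no prefix
  D='010' vs A='10': no prefix
  D='010' vs C='11': no prefix
  G='011' vs F='00': no prefix
  G='011' vs D='010': no prefix
  G='011' vs A='10': no prefix
  G='011' vs C='11': no prefix
  A='10' vs F='00': no prefix
  A='10' vs D='010': no prefix
  A='10' vs G='011': no prefix
  A='10' vs C='11': no prefix
  C='11' vs F='00': no prefix
  C='11' vs D='010': no prefix
  C='11' vs G='011': no prefix
  C='11' vs A='10': no prefix
No violation found over all pairs.

YES -- this is a valid prefix code. No codeword is a prefix of any other codeword.


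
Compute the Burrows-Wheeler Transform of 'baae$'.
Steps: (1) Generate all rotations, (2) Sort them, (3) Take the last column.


Rotations (sorted):
  0: $baae -> last char: e
  1: aae$b -> last char: b
  2: ae$ba -> last char: a
  3: baae$ -> last char: $
  4: e$baa -> last char: a


BWT = eba$a


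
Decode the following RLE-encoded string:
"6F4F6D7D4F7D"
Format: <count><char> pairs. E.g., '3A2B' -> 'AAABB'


Expanding each <count><char> pair:
  6F -> 'FFFFFF'
  4F -> 'FFFF'
  6D -> 'DDDDDD'
  7D -> 'DDDDDDD'
  4F -> 'FFFF'
  7D -> 'DDDDDDD'

Decoded = FFFFFFFFFFDDDDDDDDDDDDDFFFFDDDDDDD


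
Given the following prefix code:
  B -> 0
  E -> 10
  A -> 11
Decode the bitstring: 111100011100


Decoding step by step:
Bits 11 -> A
Bits 11 -> A
Bits 0 -> B
Bits 0 -> B
Bits 0 -> B
Bits 11 -> A
Bits 10 -> E
Bits 0 -> B


Decoded message: AABBBAEB


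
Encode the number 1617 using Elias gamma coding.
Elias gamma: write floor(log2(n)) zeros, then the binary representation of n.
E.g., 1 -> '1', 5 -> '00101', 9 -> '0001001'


num_bits = floor(log2(1617)) + 1 = 11
leading_zeros = num_bits - 1 = 10
binary(1617) = 11001010001

Elias gamma(1617) = '0000000000' + '11001010001' = 000000000011001010001 (21 bits)


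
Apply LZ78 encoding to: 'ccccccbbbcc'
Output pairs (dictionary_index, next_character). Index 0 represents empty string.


LZ78 encoding steps:
Dictionary: {0: ''}
Step 1: w='' (idx 0), next='c' -> output (0, 'c'), add 'c' as idx 1
Step 2: w='c' (idx 1), next='c' -> output (1, 'c'), add 'cc' as idx 2
Step 3: w='cc' (idx 2), next='c' -> output (2, 'c'), add 'ccc' as idx 3
Step 4: w='' (idx 0), next='b' -> output (0, 'b'), add 'b' as idx 4
Step 5: w='b' (idx 4), next='b' -> output (4, 'b'), add 'bb' as idx 5
Step 6: w='cc' (idx 2), end of input -> output (2, '')


Encoded: [(0, 'c'), (1, 'c'), (2, 'c'), (0, 'b'), (4, 'b'), (2, '')]


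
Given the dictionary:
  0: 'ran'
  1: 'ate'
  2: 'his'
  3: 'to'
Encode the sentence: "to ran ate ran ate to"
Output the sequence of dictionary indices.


Look up each word in the dictionary:
  'to' -> 3
  'ran' -> 0
  'ate' -> 1
  'ran' -> 0
  'ate' -> 1
  'to' -> 3

Encoded: [3, 0, 1, 0, 1, 3]


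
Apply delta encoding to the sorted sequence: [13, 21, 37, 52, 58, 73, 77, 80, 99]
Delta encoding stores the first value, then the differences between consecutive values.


First value: 13
Deltas:
  21 - 13 = 8
  37 - 21 = 16
  52 - 37 = 15
  58 - 52 = 6
  73 - 58 = 15
  77 - 73 = 4
  80 - 77 = 3
  99 - 80 = 19


Delta encoded: [13, 8, 16, 15, 6, 15, 4, 3, 19]


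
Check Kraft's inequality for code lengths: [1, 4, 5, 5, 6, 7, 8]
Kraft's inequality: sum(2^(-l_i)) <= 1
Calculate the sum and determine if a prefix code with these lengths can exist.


Sum = 2^(-1) + 2^(-4) + 2^(-5) + 2^(-5) + 2^(-6) + 2^(-7) + 2^(-8)
    = 0.5 + 0.0625 + 0.03125 + 0.03125 + 0.015625 + 0.0078125 + 0.00390625
    = 167/256 = 0.65234375
Since 0.65234375 <= 1, Kraft's inequality IS satisfied.
A prefix code with these lengths CAN exist.

Kraft sum = 0.65234375. Satisfied.


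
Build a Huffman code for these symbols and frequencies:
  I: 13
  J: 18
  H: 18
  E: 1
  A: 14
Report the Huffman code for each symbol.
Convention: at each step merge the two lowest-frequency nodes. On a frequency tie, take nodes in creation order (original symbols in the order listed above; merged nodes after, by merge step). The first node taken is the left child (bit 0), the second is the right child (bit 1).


Huffman tree construction:
Step 1: Merge E(1) + I(13) = 14
Step 2: Merge A(14) + (E+I)(14) = 28
Step 3: Merge J(18) + H(18) = 36
Step 4: Merge (A+(E+I))(28) + (J+H)(36) = 64
Read each symbol's code off the tree from the root (left child = 0, right child = 1).

Codes:
  I: 011 (length 3)
  J: 10 (length 2)
  H: 11 (length 2)
  E: 010 (length 3)
  A: 00 (length 2)
Average code length: 142/64 = 2.2188 bits/symbol


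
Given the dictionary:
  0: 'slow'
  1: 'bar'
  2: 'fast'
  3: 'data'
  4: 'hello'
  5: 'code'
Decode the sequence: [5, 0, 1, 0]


Look up each index in the dictionary:
  5 -> 'code'
  0 -> 'slow'
  1 -> 'bar'
  0 -> 'slow'

Decoded: "code slow bar slow"


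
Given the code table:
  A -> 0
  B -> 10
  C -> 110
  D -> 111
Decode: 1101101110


Decoding:
110 -> C
110 -> C
111 -> D
0 -> A


Result: CCDA


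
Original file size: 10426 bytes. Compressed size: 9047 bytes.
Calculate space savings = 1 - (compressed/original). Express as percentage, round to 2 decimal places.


ratio = compressed/original = 9047/10426 = 0.867735
savings = 1 - ratio = 1 - 0.867735 = 0.132265
as a percentage: 0.132265 * 100 = 13.23%

Space savings = 1 - 9047/10426 = 13.23%


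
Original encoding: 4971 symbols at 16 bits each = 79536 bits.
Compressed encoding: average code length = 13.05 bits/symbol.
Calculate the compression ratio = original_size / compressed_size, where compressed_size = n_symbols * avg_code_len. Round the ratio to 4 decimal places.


original_size = n_symbols * orig_bits = 4971 * 16 = 79536 bits
compressed_size = n_symbols * avg_code_len = 4971 * 13.05 = 64871.55 bits
ratio = original_size / compressed_size = 79536 / 64871.55 = 1.2261

Compression ratio = 1.2261


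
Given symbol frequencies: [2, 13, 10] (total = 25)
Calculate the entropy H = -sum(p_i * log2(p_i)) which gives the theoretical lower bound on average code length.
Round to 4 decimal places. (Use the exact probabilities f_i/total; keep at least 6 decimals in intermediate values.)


Per-symbol terms -p_i * log2(p_i) with p_i = f_i/25:
  p = 2/25 = 0.080000: log2(p) = -3.643856, -p*log2(p) = 0.291508
  p = 13/25 = 0.520000: log2(p) = -0.943416, -p*log2(p) = 0.490577
  p = 10/25 = 0.400000: log2(p) = -1.321928, -p*log2(p) = 0.528771
H = 0.291508 + 0.490577 + 0.528771 = 1.310856

H = 1.3109 bits/symbol


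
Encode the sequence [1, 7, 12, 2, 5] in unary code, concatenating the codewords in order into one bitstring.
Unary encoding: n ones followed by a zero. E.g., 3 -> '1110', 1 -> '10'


Encode each number as n ones followed by a terminating 0:
  1 -> 10 (2 bits)
  7 -> 11111110 (8 bits)
  12 -> 1111111111110 (13 bits)
  2 -> 110 (3 bits)
  5 -> 111110 (6 bits)
Total length = 2 + 8 + 13 + 3 + 6 = 32 bits.

Unary([1, 7, 12, 2, 5]) = 10111111101111111111110110111110 (32 bits)


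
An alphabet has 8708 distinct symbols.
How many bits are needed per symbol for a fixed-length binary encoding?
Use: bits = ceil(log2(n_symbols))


log2(8708) = 13.0881
Bracket: 2^13 = 8192 < 8708 <= 2^14 = 16384
So ceil(log2(8708)) = 14

bits = ceil(log2(8708)) = ceil(13.0881) = 14 bits


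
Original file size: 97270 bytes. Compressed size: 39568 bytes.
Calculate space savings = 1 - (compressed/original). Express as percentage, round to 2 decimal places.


ratio = compressed/original = 39568/97270 = 0.406785
savings = 1 - ratio = 1 - 0.406785 = 0.593215
as a percentage: 0.593215 * 100 = 59.32%

Space savings = 1 - 39568/97270 = 59.32%


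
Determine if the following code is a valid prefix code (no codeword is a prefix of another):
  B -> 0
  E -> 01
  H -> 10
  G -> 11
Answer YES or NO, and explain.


Checking each pair (does one codeword prefix another?):
  B='0' vs E='01': prefix -- VIOLATION

NO -- this is NOT a valid prefix code. B (0) is a prefix of E (01).


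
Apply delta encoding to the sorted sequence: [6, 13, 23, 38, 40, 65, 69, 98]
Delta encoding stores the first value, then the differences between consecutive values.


First value: 6
Deltas:
  13 - 6 = 7
  23 - 13 = 10
  38 - 23 = 15
  40 - 38 = 2
  65 - 40 = 25
  69 - 65 = 4
  98 - 69 = 29


Delta encoded: [6, 7, 10, 15, 2, 25, 4, 29]


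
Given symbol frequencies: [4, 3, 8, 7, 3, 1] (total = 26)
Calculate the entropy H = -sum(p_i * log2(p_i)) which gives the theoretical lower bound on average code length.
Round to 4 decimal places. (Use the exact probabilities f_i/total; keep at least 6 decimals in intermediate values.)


Per-symbol terms -p_i * log2(p_i) with p_i = f_i/26:
  p = 4/26 = 0.153846: log2(p) = -2.700440, -p*log2(p) = 0.415452
  p = 3/26 = 0.115385: log2(p) = -3.115477, -p*log2(p) = 0.359478
  p = 8/26 = 0.307692: log2(p) = -1.700440, -p*log2(p) = 0.523212
  p = 7/26 = 0.269231: log2(p) = -1.893085, -p*log2(p) = 0.509677
  p = 3/26 = 0.115385: log2(p) = -3.115477, -p*log2(p) = 0.359478
  p = 1/26 = 0.038462: log2(p) = -4.700440, -p*log2(p) = 0.180786
H = 0.415452 + 0.359478 + 0.523212 + 0.509677 + 0.359478 + 0.180786 = 2.348083

H = 2.3481 bits/symbol


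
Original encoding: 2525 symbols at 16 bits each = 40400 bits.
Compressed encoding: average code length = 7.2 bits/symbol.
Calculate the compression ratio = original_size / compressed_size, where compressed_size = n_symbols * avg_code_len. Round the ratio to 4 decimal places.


original_size = n_symbols * orig_bits = 2525 * 16 = 40400 bits
compressed_size = n_symbols * avg_code_len = 2525 * 7.2 = 18180.0 bits
ratio = original_size / compressed_size = 40400 / 18180.0 = 2.2222

Compression ratio = 2.2222


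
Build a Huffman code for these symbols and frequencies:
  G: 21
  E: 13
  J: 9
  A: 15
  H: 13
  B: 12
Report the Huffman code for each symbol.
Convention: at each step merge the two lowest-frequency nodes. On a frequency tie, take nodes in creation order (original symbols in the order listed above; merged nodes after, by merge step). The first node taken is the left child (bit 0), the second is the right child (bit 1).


Huffman tree construction:
Step 1: Merge J(9) + B(12) = 21
Step 2: Merge E(13) + H(13) = 26
Step 3: Merge A(15) + G(21) = 36
Step 4: Merge (J+B)(21) + (E+H)(26) = 47
Step 5: Merge (A+G)(36) + ((J+B)+(E+H))(47) = 83
Read each symbol's code off the tree from the root (left child = 0, right child = 1).

Codes:
  G: 01 (length 2)
  E: 110 (length 3)
  J: 100 (length 3)
  A: 00 (length 2)
  H: 111 (length 3)
  B: 101 (length 3)
Average code length: 213/83 = 2.5663 bits/symbol


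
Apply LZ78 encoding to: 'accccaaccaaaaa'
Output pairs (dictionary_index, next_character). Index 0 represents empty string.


LZ78 encoding steps:
Dictionary: {0: ''}
Step 1: w='' (idx 0), next='a' -> output (0, 'a'), add 'a' as idx 1
Step 2: w='' (idx 0), next='c' -> output (0, 'c'), add 'c' as idx 2
Step 3: w='c' (idx 2), next='c' -> output (2, 'c'), add 'cc' as idx 3
Step 4: w='c' (idx 2), next='a' -> output (2, 'a'), add 'ca' as idx 4
Step 5: w='a' (idx 1), next='c' -> output (1, 'c'), add 'ac' as idx 5
Step 6: w='ca' (idx 4), next='a' -> output (4, 'a'), add 'caa' as idx 6
Step 7: w='a' (idx 1), next='a' -> output (1, 'a'), add 'aa' as idx 7
Step 8: w='a' (idx 1), end of input -> output (1, '')


Encoded: [(0, 'a'), (0, 'c'), (2, 'c'), (2, 'a'), (1, 'c'), (4, 'a'), (1, 'a'), (1, '')]


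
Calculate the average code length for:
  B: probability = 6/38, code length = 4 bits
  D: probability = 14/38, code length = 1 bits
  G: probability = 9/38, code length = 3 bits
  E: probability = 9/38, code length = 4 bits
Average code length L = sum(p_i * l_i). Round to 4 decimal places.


Weighted contributions p_i * l_i:
  B: (6/38) * 4 = 24/38
  D: (14/38) * 1 = 14/38
  G: (9/38) * 3 = 27/38
  E: (9/38) * 4 = 36/38
Sum = (24 + 14 + 27 + 36)/38 = 101/38

L = 101/38 = 2.6579 bits/symbol


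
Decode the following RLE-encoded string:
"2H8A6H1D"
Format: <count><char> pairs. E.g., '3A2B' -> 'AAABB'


Expanding each <count><char> pair:
  2H -> 'HH'
  8A -> 'AAAAAAAA'
  6H -> 'HHHHHH'
  1D -> 'D'

Decoded = HHAAAAAAAAHHHHHHD


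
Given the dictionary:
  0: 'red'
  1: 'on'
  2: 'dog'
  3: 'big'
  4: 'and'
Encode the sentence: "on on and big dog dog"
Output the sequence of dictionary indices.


Look up each word in the dictionary:
  'on' -> 1
  'on' -> 1
  'and' -> 4
  'big' -> 3
  'dog' -> 2
  'dog' -> 2

Encoded: [1, 1, 4, 3, 2, 2]


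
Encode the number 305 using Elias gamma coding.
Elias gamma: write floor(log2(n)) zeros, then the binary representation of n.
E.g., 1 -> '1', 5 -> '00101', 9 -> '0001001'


num_bits = floor(log2(305)) + 1 = 9
leading_zeros = num_bits - 1 = 8
binary(305) = 100110001

Elias gamma(305) = '00000000' + '100110001' = 00000000100110001 (17 bits)


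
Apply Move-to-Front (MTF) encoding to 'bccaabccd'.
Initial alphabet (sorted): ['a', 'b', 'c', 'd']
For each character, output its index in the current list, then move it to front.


MTF encoding:
'b': index 1 in ['a', 'b', 'c', 'd'] -> ['b', 'a', 'c', 'd']
'c': index 2 in ['b', 'a', 'c', 'd'] -> ['c', 'b', 'a', 'd']
'c': index 0 in ['c', 'b', 'a', 'd'] -> ['c', 'b', 'a', 'd']
'a': index 2 in ['c', 'b', 'a', 'd'] -> ['a', 'c', 'b', 'd']
'a': index 0 in ['a', 'c', 'b', 'd'] -> ['a', 'c', 'b', 'd']
'b': index 2 in ['a', 'c', 'b', 'd'] -> ['b', 'a', 'c', 'd']
'c': index 2 in ['b', 'a', 'c', 'd'] -> ['c', 'b', 'a', 'd']
'c': index 0 in ['c', 'b', 'a', 'd'] -> ['c', 'b', 'a', 'd']
'd': index 3 in ['c', 'b', 'a', 'd'] -> ['d', 'c', 'b', 'a']


Output: [1, 2, 0, 2, 0, 2, 2, 0, 3]


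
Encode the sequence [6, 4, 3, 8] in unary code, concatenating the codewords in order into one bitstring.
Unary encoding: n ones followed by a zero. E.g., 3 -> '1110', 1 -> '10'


Encode each number as n ones followed by a terminating 0:
  6 -> 1111110 (7 bits)
  4 -> 11110 (5 bits)
  3 -> 1110 (4 bits)
  8 -> 111111110 (9 bits)
Total length = 7 + 5 + 4 + 9 = 25 bits.

Unary([6, 4, 3, 8]) = 1111110111101110111111110 (25 bits)


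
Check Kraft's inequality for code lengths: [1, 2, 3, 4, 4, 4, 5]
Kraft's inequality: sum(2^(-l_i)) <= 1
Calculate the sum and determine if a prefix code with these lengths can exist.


Sum = 2^(-1) + 2^(-2) + 2^(-3) + 2^(-4) + 2^(-4) + 2^(-4) + 2^(-5)
    = 0.5 + 0.25 + 0.125 + 0.0625 + 0.0625 + 0.0625 + 0.03125
    = 35/32 = 1.09375
Since 1.09375 > 1, Kraft's inequality is NOT satisfied.
A prefix code with these lengths CANNOT exist.

Kraft sum = 1.09375. Not satisfied.


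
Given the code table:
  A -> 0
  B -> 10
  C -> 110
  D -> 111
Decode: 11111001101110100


Decoding:
111 -> D
110 -> C
0 -> A
110 -> C
111 -> D
0 -> A
10 -> B
0 -> A


Result: DCACDABA


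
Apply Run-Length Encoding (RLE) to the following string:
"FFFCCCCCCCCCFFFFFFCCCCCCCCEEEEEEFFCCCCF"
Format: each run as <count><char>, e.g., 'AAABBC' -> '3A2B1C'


Scanning runs left to right:
  i=0: run of 'F' x 3 -> '3F'
  i=3: run of 'C' x 9 -> '9C'
  i=12: run of 'F' x 6 -> '6F'
  i=18: run of 'C' x 8 -> '8C'
  i=26: run of 'E' x 6 -> '6E'
  i=32: run of 'F' x 2 -> '2F'
  i=34: run of 'C' x 4 -> '4C'
  i=38: run of 'F' x 1 -> '1F'

RLE = 3F9C6F8C6E2F4C1F


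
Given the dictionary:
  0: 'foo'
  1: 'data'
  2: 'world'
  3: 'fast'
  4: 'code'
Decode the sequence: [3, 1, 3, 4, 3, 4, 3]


Look up each index in the dictionary:
  3 -> 'fast'
  1 -> 'data'
  3 -> 'fast'
  4 -> 'code'
  3 -> 'fast'
  4 -> 'code'
  3 -> 'fast'

Decoded: "fast data fast code fast code fast"


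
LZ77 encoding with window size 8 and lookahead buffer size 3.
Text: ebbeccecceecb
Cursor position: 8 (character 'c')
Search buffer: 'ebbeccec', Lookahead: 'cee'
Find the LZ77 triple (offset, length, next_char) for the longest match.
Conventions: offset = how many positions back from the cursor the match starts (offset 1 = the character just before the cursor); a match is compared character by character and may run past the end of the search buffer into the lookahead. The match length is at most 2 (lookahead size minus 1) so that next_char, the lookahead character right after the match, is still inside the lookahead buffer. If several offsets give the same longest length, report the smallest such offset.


Try each offset into the search buffer:
  offset=1 (pos 7, char 'c'): match length 1
  offset=2 (pos 6, char 'e'): match length 0
  offset=3 (pos 5, char 'c'): match length 2
  offset=4 (pos 4, char 'c'): match length 1
  offset=5 (pos 3, char 'e'): match length 0
  offset=6 (pos 2, char 'b'): match length 0
  offset=7 (pos 1, char 'b'): match length 0
  offset=8 (pos 0, char 'e'): match length 0
Longest match has length 2 at offset 3.
next_char = character at position 8 + 2 = 10 -> 'e'

Best match: offset=3, length=2 (matching 'ce' starting at position 5)
LZ77 triple: (3, 2, 'e')


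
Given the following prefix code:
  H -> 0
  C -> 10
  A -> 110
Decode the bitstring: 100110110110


Decoding step by step:
Bits 10 -> C
Bits 0 -> H
Bits 110 -> A
Bits 110 -> A
Bits 110 -> A


Decoded message: CHAAA


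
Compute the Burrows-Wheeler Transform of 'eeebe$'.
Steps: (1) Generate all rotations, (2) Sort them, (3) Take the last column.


Rotations (sorted):
  0: $eeebe -> last char: e
  1: be$eee -> last char: e
  2: e$eeeb -> last char: b
  3: ebe$ee -> last char: e
  4: eebe$e -> last char: e
  5: eeebe$ -> last char: $


BWT = eebee$


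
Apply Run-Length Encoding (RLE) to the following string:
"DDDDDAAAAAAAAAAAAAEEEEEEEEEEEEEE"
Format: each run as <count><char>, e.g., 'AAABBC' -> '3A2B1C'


Scanning runs left to right:
  i=0: run of 'D' x 5 -> '5D'
  i=5: run of 'A' x 13 -> '13A'
  i=18: run of 'E' x 14 -> '14E'

RLE = 5D13A14E


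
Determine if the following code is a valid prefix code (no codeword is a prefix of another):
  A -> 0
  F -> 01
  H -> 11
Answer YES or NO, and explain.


Checking each pair (does one codeword prefix another?):
  A='0' vs F='01': prefix -- VIOLATION

NO -- this is NOT a valid prefix code. A (0) is a prefix of F (01).


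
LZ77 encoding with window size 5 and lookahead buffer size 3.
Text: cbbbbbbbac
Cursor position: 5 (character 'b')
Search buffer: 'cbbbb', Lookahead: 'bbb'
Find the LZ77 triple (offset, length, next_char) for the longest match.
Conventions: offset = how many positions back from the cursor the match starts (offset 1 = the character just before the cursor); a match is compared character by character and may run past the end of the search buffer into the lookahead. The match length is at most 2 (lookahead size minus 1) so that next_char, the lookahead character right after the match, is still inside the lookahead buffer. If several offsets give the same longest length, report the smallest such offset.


Try each offset into the search buffer:
  offset=1 (pos 4, char 'b'): match length 2
  offset=2 (pos 3, char 'b'): match length 2
  offset=3 (pos 2, char 'b'): match length 2
  offset=4 (pos 1, char 'b'): match length 2
  offset=5 (pos 0, char 'c'): match length 0
Longest match has length 2, found at offsets 1, 2, 3, 4; take the smallest, offset 1.
next_char = character at position 5 + 2 = 7 -> 'b'

Best match: offset=1, length=2 (matching 'bb' starting at position 4)
LZ77 triple: (1, 2, 'b')
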